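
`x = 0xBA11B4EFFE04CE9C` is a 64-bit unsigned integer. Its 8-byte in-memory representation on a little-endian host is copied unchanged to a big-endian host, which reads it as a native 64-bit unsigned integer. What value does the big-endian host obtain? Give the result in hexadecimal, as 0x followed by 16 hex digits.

Stored little-endian, the bytes at ascending addresses are 9C CE 04 FE EF B4 11 BA.
Read back as big-endian, the last byte is least significant, giving 0x9CCE04FEEFB411BA.

0x9CCE04FEEFB411BA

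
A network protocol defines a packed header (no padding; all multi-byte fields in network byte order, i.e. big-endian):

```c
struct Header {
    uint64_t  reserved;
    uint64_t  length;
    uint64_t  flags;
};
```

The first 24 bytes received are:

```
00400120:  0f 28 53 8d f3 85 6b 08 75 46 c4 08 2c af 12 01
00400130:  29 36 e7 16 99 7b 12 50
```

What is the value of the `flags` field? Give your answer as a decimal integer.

2969815088547697232

`flags` follows `reserved` (8 B), `length` (8 B), so it starts at offset 8 + 8 = 16 and occupies 8 bytes.
Bytes at offsets 16..23: 29 36 E7 16 99 7B 12 50.
Big-endian: lowest address holds the most-significant byte.
The bytes are already most-significant first: 0x2936E716997B1250.
0x2936E716997B1250 = 2969815088547697232.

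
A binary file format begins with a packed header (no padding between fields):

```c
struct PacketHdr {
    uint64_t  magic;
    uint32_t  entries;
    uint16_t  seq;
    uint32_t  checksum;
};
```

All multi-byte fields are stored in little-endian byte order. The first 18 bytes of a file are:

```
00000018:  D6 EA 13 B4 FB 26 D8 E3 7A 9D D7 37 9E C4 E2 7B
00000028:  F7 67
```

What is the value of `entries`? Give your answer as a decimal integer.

936877434

`entries` follows `magic` (8 bytes), so it starts at byte offset 8 and occupies 4 bytes.
Bytes at offsets 8..11: 7A 9D D7 37.
In little-endian order the low byte comes first in memory.
Reassemble most-significant byte first: 37 D7 9D 7A → 0x37D79D7A.
0x37D79D7A = 936877434.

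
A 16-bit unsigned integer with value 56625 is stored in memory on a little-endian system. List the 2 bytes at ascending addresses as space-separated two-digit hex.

56625 in hexadecimal, padded to 16 bits, is 0xDD31.
Split into bytes (most-significant first): DD 31.
Little-endian stores the least-significant byte at the lowest address.
So at ascending addresses the bytes are 31 DD.

31 DD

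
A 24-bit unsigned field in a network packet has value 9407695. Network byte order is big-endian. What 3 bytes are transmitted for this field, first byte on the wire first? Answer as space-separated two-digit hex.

8F 8C CF

9407695 in hexadecimal, padded to 24 bits, is 0x8F8CCF.
Split into bytes (most-significant first): 8F 8C CF.
In big-endian order the high byte comes first in memory.
So the memory order matches the most-significant-first order: 8F 8C CF.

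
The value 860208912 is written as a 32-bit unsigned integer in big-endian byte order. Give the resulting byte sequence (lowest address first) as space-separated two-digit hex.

33 45 BF 10

860208912 in hexadecimal, padded to 32 bits, is 0x3345BF10.
Split into bytes (most-significant first): 33 45 BF 10.
Big-endian: lowest address holds the most-significant byte.
So the memory order matches the most-significant-first order: 33 45 BF 10.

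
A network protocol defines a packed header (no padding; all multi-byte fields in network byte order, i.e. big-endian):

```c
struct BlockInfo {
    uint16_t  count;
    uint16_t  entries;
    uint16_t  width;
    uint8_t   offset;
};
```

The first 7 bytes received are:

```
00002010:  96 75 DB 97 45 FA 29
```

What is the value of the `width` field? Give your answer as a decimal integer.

17914

`width` follows `count` (2 B), `entries` (2 B), so it starts at offset 2 + 2 = 4 and occupies 2 bytes.
Bytes at offsets 4..5: 45 FA.
Big-endian: lowest address holds the most-significant byte.
The bytes are already most-significant first: 0x45FA.
0x45FA = 17914.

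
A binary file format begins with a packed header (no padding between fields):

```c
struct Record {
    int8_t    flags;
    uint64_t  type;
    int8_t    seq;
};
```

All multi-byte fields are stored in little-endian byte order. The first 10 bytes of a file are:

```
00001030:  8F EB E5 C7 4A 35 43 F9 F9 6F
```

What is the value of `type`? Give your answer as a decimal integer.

18012502080811951595

`type` follows `flags` (1 byte), so it starts at byte offset 1 and occupies 8 bytes.
Bytes at offsets 1..8: EB E5 C7 4A 35 43 F9 F9.
In little-endian order the low byte comes first in memory.
Reassemble most-significant byte first: F9 F9 43 35 4A C7 E5 EB → 0xF9F943354AC7E5EB.
0xF9F943354AC7E5EB = 18012502080811951595.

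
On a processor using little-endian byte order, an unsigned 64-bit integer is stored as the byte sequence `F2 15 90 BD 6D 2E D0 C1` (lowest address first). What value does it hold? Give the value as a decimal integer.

In little-endian order the low byte comes first in memory.
Reassemble most-significant byte first: C1 D0 2E 6D BD 90 15 F2 → 0xC1D02E6DBD9015F2.
0xC1D02E6DBD9015F2 = 13965713493342557682.

13965713493342557682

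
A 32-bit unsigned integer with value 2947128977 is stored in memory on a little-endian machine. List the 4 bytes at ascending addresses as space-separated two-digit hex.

2947128977 in hexadecimal, padded to 32 bits, is 0xAFA99E91.
Split into bytes (most-significant first): AF A9 9E 91.
Little-endian stores the least-significant byte at the lowest address.
So at ascending addresses the bytes are 91 9E A9 AF.

91 9E A9 AF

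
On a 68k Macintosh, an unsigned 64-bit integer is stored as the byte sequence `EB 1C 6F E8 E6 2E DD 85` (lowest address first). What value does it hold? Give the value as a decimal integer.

Big-endian stores the most-significant byte at the lowest address.
The bytes are already most-significant first: 0xEB1C6FE8E62EDD85.
0xEB1C6FE8E62EDD85 = 16941538944345890181.

16941538944345890181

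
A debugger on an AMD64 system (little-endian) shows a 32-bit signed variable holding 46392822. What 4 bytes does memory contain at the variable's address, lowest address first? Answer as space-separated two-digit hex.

F6 E5 C3 02

46392822 in hexadecimal, padded to 32 bits, is 0x02C3E5F6.
Split into bytes (most-significant first): 02 C3 E5 F6.
Little-endian stores the least-significant byte at the lowest address.
So at ascending addresses the bytes are F6 E5 C3 02.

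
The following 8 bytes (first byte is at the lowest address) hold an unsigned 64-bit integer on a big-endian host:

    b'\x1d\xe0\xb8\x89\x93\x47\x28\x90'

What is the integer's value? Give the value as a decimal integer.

2152923522904041616

Big-endian stores the most-significant byte at the lowest address.
The bytes are already most-significant first: 0x1DE0B88993472890.
0x1DE0B88993472890 = 2152923522904041616.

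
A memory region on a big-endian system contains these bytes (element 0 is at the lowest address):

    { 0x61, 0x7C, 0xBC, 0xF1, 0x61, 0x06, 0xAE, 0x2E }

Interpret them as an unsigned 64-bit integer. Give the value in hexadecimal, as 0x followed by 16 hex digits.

0x617CBCF16106AE2E

In big-endian order the high byte comes first in memory.
The bytes are already most-significant first: 0x617CBCF16106AE2E.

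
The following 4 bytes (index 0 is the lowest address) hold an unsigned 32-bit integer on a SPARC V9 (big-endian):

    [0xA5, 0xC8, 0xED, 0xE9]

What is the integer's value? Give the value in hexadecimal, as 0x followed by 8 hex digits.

0xA5C8EDE9

Big-endian: lowest address holds the most-significant byte.
The bytes are already most-significant first: 0xA5C8EDE9.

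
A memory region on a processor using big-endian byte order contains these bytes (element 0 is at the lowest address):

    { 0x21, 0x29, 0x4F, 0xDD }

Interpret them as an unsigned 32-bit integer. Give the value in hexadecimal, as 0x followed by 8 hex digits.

Big-endian: lowest address holds the most-significant byte.
The bytes are already most-significant first: 0x21294FDD.

0x21294FDD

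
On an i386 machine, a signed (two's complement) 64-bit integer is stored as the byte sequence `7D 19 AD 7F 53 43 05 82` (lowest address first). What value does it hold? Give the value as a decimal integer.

Little-endian: lowest address holds the least-significant byte.
Reassemble most-significant byte first: 82 05 43 53 7F AD 19 7D → 0x820543537FAD197D.
Top bit is set, so as a signed 64-bit value this is 0x820543537FAD197D − 2^64 = -9077775447991969411.

-9077775447991969411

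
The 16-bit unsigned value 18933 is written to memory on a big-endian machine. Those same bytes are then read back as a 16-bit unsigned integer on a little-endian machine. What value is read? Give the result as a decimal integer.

62793

18933 in 16-bit hexadecimal is 0x49F5.
Stored big-endian, the bytes at ascending addresses are 49 F5.
Read back as little-endian, the first byte is least significant, giving 0xF549.
0xF549 = 62793.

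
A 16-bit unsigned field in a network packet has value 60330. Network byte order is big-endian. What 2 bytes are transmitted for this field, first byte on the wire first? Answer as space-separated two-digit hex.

60330 in hexadecimal, padded to 16 bits, is 0xEBAA.
Split into bytes (most-significant first): EB AA.
In big-endian order the high byte comes first in memory.
So the memory order matches the most-significant-first order: EB AA.

EB AA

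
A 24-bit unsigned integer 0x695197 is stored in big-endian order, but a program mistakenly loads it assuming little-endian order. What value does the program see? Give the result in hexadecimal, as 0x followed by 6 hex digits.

0x975169

Stored big-endian, the bytes at ascending addresses are 69 51 97.
Read back as little-endian, the first byte is least significant, giving 0x975169.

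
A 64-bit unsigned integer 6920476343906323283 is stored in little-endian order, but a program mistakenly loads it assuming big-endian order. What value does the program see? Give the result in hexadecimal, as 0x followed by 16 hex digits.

6920476343906323283 in 64-bit hexadecimal is 0x600A78918B07CB53.
Stored little-endian, the bytes at ascending addresses are 53 CB 07 8B 91 78 0A 60.
Read back as big-endian, the last byte is least significant, giving 0x53CB078B91780A60.

0x53CB078B91780A60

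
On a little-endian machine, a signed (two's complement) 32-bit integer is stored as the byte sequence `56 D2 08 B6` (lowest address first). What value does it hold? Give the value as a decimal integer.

In little-endian order the low byte comes first in memory.
Reassemble most-significant byte first: B6 08 D2 56 → 0xB608D256.
Top bit is set, so as a signed 32-bit value this is 0xB608D256 − 2^32 = -1240935850.

-1240935850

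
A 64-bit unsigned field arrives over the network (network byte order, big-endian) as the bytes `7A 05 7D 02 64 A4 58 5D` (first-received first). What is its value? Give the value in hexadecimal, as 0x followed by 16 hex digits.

0x7A057D0264A4585D

Big-endian: lowest address holds the most-significant byte.
The bytes are already most-significant first: 0x7A057D0264A4585D.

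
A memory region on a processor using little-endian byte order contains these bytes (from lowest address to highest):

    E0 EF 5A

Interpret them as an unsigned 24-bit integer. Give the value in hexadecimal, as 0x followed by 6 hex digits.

0x5AEFE0

In little-endian order the low byte comes first in memory.
Reassemble most-significant byte first: 5A EF E0 → 0x5AEFE0.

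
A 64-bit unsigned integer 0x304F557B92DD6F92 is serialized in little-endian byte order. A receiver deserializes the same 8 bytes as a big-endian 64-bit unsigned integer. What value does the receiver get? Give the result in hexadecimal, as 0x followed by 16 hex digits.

0x926FDD927B554F30

Stored little-endian, the bytes at ascending addresses are 92 6F DD 92 7B 55 4F 30.
Read back as big-endian, the last byte is least significant, giving 0x926FDD927B554F30.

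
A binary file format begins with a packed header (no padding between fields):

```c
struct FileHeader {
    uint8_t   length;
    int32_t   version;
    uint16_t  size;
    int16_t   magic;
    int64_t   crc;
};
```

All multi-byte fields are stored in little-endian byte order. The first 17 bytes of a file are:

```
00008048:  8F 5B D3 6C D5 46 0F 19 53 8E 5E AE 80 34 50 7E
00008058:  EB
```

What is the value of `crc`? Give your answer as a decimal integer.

`crc` follows `length` (1 B), `version` (4 B), `size` (2 B), `magic` (2 B), so it starts at offset 1 + 4 + 2 + 2 = 9 and occupies 8 bytes.
Bytes at offsets 9..16: 8E 5E AE 80 34 50 7E EB.
In little-endian order the low byte comes first in memory.
Reassemble most-significant byte first: EB 7E 50 34 80 AE 5E 8E → 0xEB7E503480AE5E8E.
Top bit is set, so as a signed 64-bit value this is 0xEB7E503480AE5E8E − 2^64 = -1477655441303511410.

-1477655441303511410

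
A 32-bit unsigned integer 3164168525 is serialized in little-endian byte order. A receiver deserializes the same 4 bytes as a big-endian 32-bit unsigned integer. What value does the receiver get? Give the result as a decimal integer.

3164168525 in 32-bit hexadecimal is 0xBC99614D.
Stored little-endian, the bytes at ascending addresses are 4D 61 99 BC.
Read back as big-endian, the last byte is least significant, giving 0x4D6199BC.
0x4D6199BC = 1298241980.

1298241980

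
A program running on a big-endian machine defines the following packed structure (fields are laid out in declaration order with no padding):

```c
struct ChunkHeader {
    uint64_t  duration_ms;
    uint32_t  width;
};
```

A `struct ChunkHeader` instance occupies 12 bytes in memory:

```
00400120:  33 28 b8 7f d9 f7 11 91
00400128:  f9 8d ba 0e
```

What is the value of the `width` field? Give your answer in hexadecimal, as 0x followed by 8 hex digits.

`width` follows `duration_ms` (8 bytes), so it starts at byte offset 8 and occupies 4 bytes.
Bytes at offsets 8..11: F9 8D BA 0E.
Big-endian stores the most-significant byte at the lowest address.
The bytes are already most-significant first: 0xF98DBA0E.

0xF98DBA0E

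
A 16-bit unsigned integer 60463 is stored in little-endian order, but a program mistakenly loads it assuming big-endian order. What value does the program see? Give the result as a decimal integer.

60463 in 16-bit hexadecimal is 0xEC2F.
Stored little-endian, the bytes at ascending addresses are 2F EC.
Read back as big-endian, the last byte is least significant, giving 0x2FEC.
0x2FEC = 12268.

12268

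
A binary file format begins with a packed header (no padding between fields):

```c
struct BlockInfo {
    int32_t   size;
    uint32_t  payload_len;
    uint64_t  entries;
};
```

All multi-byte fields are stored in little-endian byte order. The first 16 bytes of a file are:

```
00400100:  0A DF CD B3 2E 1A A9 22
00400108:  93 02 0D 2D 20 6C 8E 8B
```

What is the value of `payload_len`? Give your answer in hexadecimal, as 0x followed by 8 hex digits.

0x22A91A2E

`payload_len` follows `size` (4 bytes), so it starts at byte offset 4 and occupies 4 bytes.
Bytes at offsets 4..7: 2E 1A A9 22.
Little-endian: lowest address holds the least-significant byte.
Reassemble most-significant byte first: 22 A9 1A 2E → 0x22A91A2E.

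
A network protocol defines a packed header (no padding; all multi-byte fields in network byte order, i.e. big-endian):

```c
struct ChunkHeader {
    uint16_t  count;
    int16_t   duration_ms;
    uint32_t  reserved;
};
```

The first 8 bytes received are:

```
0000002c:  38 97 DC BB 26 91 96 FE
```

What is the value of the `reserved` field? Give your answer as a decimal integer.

`reserved` follows `count` (2 B), `duration_ms` (2 B), so it starts at offset 2 + 2 = 4 and occupies 4 bytes.
Bytes at offsets 4..7: 26 91 96 FE.
Big-endian stores the most-significant byte at the lowest address.
The bytes are already most-significant first: 0x269196FE.
0x269196FE = 647075582.

647075582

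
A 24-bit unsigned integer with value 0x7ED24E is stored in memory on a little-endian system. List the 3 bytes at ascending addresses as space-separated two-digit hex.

4E D2 7E

Split into bytes (most-significant first): 7E D2 4E.
In little-endian order the low byte comes first in memory.
So at ascending addresses the bytes are 4E D2 7E.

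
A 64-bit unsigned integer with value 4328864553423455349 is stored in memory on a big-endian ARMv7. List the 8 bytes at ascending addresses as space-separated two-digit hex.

4328864553423455349 in hexadecimal, padded to 64 bits, is 0x3C1337604395C475.
Split into bytes (most-significant first): 3C 13 37 60 43 95 C4 75.
Big-endian: lowest address holds the most-significant byte.
So the memory order matches the most-significant-first order: 3C 13 37 60 43 95 C4 75.

3C 13 37 60 43 95 C4 75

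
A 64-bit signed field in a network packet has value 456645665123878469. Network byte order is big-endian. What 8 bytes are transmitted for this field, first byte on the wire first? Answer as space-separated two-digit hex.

06 56 54 D0 21 EE 46 45

456645665123878469 in hexadecimal, padded to 64 bits, is 0x065654D021EE4645.
Split into bytes (most-significant first): 06 56 54 D0 21 EE 46 45.
In big-endian order the high byte comes first in memory.
So the memory order matches the most-significant-first order: 06 56 54 D0 21 EE 46 45.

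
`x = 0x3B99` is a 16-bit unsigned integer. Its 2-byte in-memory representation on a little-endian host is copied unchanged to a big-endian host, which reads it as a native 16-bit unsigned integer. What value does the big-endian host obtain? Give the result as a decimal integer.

39227

Stored little-endian, the bytes at ascending addresses are 99 3B.
Read back as big-endian, the last byte is least significant, giving 0x993B.
0x993B = 39227.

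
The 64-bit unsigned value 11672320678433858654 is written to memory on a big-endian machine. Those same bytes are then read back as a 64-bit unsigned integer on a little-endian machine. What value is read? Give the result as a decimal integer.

11672320678433858654 in 64-bit hexadecimal is 0xA1FC69D07E7F245E.
Stored big-endian, the bytes at ascending addresses are A1 FC 69 D0 7E 7F 24 5E.
Read back as little-endian, the first byte is least significant, giving 0x5E247F7ED069FCA1.
0x5E247F7ED069FCA1 = 6783687121366023329.

6783687121366023329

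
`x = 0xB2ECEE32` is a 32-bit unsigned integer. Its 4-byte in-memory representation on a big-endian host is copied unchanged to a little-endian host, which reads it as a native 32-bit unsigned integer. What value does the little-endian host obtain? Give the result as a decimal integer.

854518962

Stored big-endian, the bytes at ascending addresses are B2 EC EE 32.
Read back as little-endian, the first byte is least significant, giving 0x32EEECB2.
0x32EEECB2 = 854518962.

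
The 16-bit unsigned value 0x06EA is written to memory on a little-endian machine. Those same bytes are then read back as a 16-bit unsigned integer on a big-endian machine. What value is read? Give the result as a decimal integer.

59910

Stored little-endian, the bytes at ascending addresses are EA 06.
Read back as big-endian, the last byte is least significant, giving 0xEA06.
0xEA06 = 59910.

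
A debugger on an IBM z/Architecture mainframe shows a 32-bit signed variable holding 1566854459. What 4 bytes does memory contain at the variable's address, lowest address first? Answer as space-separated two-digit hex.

1566854459 in hexadecimal, padded to 32 bits, is 0x5D644D3B.
Split into bytes (most-significant first): 5D 64 4D 3B.
In big-endian order the high byte comes first in memory.
So the memory order matches the most-significant-first order: 5D 64 4D 3B.

5D 64 4D 3B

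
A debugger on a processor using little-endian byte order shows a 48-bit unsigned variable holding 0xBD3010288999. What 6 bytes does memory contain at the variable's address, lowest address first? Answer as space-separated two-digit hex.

Split into bytes (most-significant first): BD 30 10 28 89 99.
Little-endian: lowest address holds the least-significant byte.
So at ascending addresses the bytes are 99 89 28 10 30 BD.

99 89 28 10 30 BD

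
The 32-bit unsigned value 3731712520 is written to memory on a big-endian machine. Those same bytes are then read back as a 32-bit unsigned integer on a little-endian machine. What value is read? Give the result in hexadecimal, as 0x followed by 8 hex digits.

3731712520 in 32-bit hexadecimal is 0xDE6D6A08.
Stored big-endian, the bytes at ascending addresses are DE 6D 6A 08.
Read back as little-endian, the first byte is least significant, giving 0x086A6DDE.

0x086A6DDE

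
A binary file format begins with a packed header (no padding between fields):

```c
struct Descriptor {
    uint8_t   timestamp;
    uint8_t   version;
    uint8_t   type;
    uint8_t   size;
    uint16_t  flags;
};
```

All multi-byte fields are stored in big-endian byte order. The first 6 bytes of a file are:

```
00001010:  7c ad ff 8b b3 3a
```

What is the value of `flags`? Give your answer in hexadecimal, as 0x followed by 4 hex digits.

0xB33A

`flags` follows `timestamp` (1 B), `version` (1 B), `type` (1 B), `size` (1 B), so it starts at offset 1 + 1 + 1 + 1 = 4 and occupies 2 bytes.
Bytes at offsets 4..5: B3 3A.
Big-endian: lowest address holds the most-significant byte.
The bytes are already most-significant first: 0xB33A.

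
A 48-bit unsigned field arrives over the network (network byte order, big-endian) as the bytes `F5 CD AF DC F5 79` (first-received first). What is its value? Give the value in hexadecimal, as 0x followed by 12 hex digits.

0xF5CDAFDCF579

Big-endian stores the most-significant byte at the lowest address.
The bytes are already most-significant first: 0xF5CDAFDCF579.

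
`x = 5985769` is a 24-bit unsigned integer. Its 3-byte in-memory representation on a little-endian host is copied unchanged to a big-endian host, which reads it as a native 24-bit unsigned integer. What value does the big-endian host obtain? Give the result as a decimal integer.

15291739

5985769 in 24-bit hexadecimal is 0x5B55E9.
Stored little-endian, the bytes at ascending addresses are E9 55 5B.
Read back as big-endian, the last byte is least significant, giving 0xE9555B.
0xE9555B = 15291739.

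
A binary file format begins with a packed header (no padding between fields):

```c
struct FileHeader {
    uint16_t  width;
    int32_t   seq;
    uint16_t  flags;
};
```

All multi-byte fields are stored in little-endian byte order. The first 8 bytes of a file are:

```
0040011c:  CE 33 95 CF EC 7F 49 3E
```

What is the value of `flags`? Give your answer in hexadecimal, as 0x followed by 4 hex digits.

`flags` follows `width` (2 B), `seq` (4 B), so it starts at offset 2 + 4 = 6 and occupies 2 bytes.
Bytes at offsets 6..7: 49 3E.
Little-endian: lowest address holds the least-significant byte.
Reassemble most-significant byte first: 3E 49 → 0x3E49.

0x3E49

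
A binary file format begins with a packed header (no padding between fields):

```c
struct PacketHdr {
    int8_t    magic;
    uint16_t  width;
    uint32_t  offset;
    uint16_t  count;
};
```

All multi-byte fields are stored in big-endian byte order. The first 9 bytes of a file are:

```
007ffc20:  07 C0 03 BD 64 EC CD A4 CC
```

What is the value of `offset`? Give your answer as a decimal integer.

`offset` follows `magic` (1 B), `width` (2 B), so it starts at offset 1 + 2 = 3 and occupies 4 bytes.
Bytes at offsets 3..6: BD 64 EC CD.
Big-endian: lowest address holds the most-significant byte.
The bytes are already most-significant first: 0xBD64ECCD.
0xBD64ECCD = 3177508045.

3177508045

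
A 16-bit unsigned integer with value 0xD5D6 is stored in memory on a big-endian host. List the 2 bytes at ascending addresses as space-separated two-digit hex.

Split into bytes (most-significant first): D5 D6.
Big-endian stores the most-significant byte at the lowest address.
So the memory order matches the most-significant-first order: D5 D6.

D5 D6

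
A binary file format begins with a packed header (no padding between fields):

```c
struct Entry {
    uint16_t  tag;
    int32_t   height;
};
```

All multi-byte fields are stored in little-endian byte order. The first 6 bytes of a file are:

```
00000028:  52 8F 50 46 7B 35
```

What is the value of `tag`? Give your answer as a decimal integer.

`tag` is the first field, at byte offset 0, occupying 2 bytes.
Bytes at offsets 0..1: 52 8F.
Little-endian stores the least-significant byte at the lowest address.
Reassemble most-significant byte first: 8F 52 → 0x8F52.
0x8F52 = 36690.

36690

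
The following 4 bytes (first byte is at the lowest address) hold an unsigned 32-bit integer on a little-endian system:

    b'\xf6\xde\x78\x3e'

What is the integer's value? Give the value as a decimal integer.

Little-endian: lowest address holds the least-significant byte.
Reassemble most-significant byte first: 3E 78 DE F6 → 0x3E78DEF6.
0x3E78DEF6 = 1048108790.

1048108790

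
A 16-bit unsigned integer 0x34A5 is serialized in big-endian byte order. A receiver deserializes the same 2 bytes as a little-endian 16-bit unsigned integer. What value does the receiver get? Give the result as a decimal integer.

Stored big-endian, the bytes at ascending addresses are 34 A5.
Read back as little-endian, the first byte is least significant, giving 0xA534.
0xA534 = 42292.

42292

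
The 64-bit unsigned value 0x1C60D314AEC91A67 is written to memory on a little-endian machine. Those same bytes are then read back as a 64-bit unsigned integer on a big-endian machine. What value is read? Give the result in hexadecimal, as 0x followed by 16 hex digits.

Stored little-endian, the bytes at ascending addresses are 67 1A C9 AE 14 D3 60 1C.
Read back as big-endian, the last byte is least significant, giving 0x671AC9AE14D3601C.

0x671AC9AE14D3601C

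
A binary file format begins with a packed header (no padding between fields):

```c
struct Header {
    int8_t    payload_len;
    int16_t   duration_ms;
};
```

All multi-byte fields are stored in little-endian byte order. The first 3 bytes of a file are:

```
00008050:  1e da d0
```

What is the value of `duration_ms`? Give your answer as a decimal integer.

`duration_ms` follows `payload_len` (1 byte), so it starts at byte offset 1 and occupies 2 bytes.
Bytes at offsets 1..2: DA D0.
In little-endian order the low byte comes first in memory.
Reassemble most-significant byte first: D0 DA → 0xD0DA.
Top bit is set, so as a signed 16-bit value this is 0xD0DA − 2^16 = -12070.

-12070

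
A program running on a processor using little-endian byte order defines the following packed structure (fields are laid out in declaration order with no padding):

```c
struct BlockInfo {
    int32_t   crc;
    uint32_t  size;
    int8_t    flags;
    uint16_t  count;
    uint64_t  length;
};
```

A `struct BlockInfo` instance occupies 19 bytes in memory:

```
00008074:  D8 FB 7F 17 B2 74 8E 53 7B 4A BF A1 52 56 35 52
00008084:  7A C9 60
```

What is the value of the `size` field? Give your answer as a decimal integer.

`size` follows `crc` (4 bytes), so it starts at byte offset 4 and occupies 4 bytes.
Bytes at offsets 4..7: B2 74 8E 53.
Little-endian: lowest address holds the least-significant byte.
Reassemble most-significant byte first: 53 8E 74 B2 → 0x538E74B2.
0x538E74B2 = 1401844914.

1401844914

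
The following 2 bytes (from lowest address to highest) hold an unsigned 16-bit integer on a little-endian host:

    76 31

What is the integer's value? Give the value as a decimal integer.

Little-endian: lowest address holds the least-significant byte.
Reassemble most-significant byte first: 31 76 → 0x3176.
0x3176 = 12662.

12662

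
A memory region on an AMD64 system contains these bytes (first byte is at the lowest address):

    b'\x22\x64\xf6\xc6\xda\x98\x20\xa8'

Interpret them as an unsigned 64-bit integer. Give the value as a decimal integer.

Little-endian: lowest address holds the least-significant byte.
Reassemble most-significant byte first: A8 20 98 DA C6 F6 64 22 → 0xA82098DAC6F66422.
0xA82098DAC6F66422 = 12114851063034962978.

12114851063034962978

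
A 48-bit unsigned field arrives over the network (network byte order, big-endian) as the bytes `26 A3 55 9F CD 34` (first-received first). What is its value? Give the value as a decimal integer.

Big-endian: lowest address holds the most-significant byte.
The bytes are already most-significant first: 0x26A3559FCD34.
0x26A3559FCD34 = 42482958060852.

42482958060852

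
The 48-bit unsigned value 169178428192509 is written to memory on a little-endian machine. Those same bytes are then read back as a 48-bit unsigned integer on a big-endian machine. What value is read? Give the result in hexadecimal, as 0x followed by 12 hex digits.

169178428192509 in 48-bit hexadecimal is 0x99DDEC1DB6FD.
Stored little-endian, the bytes at ascending addresses are FD B6 1D EC DD 99.
Read back as big-endian, the last byte is least significant, giving 0xFDB61DECDD99.

0xFDB61DECDD99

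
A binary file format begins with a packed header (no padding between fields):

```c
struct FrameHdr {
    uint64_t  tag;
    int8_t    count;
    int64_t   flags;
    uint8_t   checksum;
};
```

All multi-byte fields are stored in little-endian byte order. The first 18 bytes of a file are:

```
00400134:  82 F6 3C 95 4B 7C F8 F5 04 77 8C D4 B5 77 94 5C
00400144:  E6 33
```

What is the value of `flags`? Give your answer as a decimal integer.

`flags` follows `tag` (8 B), `count` (1 B), so it starts at offset 8 + 1 = 9 and occupies 8 bytes.
Bytes at offsets 9..16: 77 8C D4 B5 77 94 5C E6.
Little-endian: lowest address holds the least-significant byte.
Reassemble most-significant byte first: E6 5C 94 77 B5 D4 8C 77 → 0xE65C9477B5D48C77.
Top bit is set, so as a signed 64-bit value this is 0xE65C9477B5D48C77 − 2^64 = -1847438505256121225.

-1847438505256121225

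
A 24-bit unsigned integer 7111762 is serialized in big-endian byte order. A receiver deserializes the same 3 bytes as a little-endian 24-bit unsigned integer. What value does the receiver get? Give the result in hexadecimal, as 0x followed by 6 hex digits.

7111762 in 24-bit hexadecimal is 0x6C8452.
Stored big-endian, the bytes at ascending addresses are 6C 84 52.
Read back as little-endian, the first byte is least significant, giving 0x52846C.

0x52846C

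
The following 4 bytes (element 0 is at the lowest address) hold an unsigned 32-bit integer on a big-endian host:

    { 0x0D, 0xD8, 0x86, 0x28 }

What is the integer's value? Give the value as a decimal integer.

232293928

In big-endian order the high byte comes first in memory.
The bytes are already most-significant first: 0x0DD88628.
0x0DD88628 = 232293928.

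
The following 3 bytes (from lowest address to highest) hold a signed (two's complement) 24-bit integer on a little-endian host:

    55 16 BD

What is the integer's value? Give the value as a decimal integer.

Little-endian stores the least-significant byte at the lowest address.
Reassemble most-significant byte first: BD 16 55 → 0xBD1655.
Top bit is set, so as a signed 24-bit value this is 0xBD1655 − 2^24 = -4385195.

-4385195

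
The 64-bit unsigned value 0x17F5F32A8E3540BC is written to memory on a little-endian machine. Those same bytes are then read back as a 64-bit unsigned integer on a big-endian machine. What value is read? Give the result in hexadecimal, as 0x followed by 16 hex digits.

0xBC40358E2AF3F517

Stored little-endian, the bytes at ascending addresses are BC 40 35 8E 2A F3 F5 17.
Read back as big-endian, the last byte is least significant, giving 0xBC40358E2AF3F517.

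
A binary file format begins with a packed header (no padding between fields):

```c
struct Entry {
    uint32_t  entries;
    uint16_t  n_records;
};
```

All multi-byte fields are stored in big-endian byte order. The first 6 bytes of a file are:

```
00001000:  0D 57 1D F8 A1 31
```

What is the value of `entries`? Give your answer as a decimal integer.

223813112

`entries` is the first field, at byte offset 0, occupying 4 bytes.
Bytes at offsets 0..3: 0D 57 1D F8.
Big-endian: lowest address holds the most-significant byte.
The bytes are already most-significant first: 0x0D571DF8.
0x0D571DF8 = 223813112.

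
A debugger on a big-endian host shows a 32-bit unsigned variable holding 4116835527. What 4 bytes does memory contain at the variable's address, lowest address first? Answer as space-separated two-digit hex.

4116835527 in hexadecimal, padded to 32 bits, is 0xF561ECC7.
Split into bytes (most-significant first): F5 61 EC C7.
Big-endian stores the most-significant byte at the lowest address.
So the memory order matches the most-significant-first order: F5 61 EC C7.

F5 61 EC C7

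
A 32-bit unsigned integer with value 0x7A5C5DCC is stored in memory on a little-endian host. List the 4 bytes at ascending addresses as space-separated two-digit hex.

CC 5D 5C 7A

Split into bytes (most-significant first): 7A 5C 5D CC.
Little-endian: lowest address holds the least-significant byte.
So at ascending addresses the bytes are CC 5D 5C 7A.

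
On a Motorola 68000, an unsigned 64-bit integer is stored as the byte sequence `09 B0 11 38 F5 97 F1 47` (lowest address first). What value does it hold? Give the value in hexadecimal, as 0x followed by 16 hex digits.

Big-endian stores the most-significant byte at the lowest address.
The bytes are already most-significant first: 0x09B01138F597F147.

0x09B01138F597F147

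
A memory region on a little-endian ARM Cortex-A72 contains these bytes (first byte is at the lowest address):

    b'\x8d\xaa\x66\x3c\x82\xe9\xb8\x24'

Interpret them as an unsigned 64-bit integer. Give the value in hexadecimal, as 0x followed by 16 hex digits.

In little-endian order the low byte comes first in memory.
Reassemble most-significant byte first: 24 B8 E9 82 3C 66 AA 8D → 0x24B8E9823C66AA8D.

0x24B8E9823C66AA8D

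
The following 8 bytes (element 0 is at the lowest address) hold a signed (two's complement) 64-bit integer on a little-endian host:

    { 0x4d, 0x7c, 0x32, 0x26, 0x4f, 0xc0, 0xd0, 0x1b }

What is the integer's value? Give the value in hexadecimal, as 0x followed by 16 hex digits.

0x1BD0C04F26327C4D

In little-endian order the low byte comes first in memory.
Reassemble most-significant byte first: 1B D0 C0 4F 26 32 7C 4D → 0x1BD0C04F26327C4D.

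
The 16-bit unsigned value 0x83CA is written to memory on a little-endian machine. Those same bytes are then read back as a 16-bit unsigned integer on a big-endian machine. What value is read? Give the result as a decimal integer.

Stored little-endian, the bytes at ascending addresses are CA 83.
Read back as big-endian, the last byte is least significant, giving 0xCA83.
0xCA83 = 51843.

51843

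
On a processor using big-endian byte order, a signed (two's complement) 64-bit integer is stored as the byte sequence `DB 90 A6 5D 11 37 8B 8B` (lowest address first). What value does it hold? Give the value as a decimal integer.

Big-endian stores the most-significant byte at the lowest address.
The bytes are already most-significant first: 0xDB90A65D11378B8B.
Top bit is set, so as a signed 64-bit value this is 0xDB90A65D11378B8B − 2^64 = -2625415664105976949.

-2625415664105976949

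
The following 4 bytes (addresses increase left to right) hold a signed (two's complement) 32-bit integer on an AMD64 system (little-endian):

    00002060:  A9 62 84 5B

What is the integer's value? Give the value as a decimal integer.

1535402665

Little-endian: lowest address holds the least-significant byte.
Reassemble most-significant byte first: 5B 84 62 A9 → 0x5B8462A9.
0x5B8462A9 = 1535402665.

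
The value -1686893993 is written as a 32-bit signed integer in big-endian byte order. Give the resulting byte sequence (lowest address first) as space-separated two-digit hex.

Two's complement of -1686893993 in 32 bits: 1686893993 = 0x648BF5A9; invert → 0x9B740A56; add 1 → 0x9B740A57.
Split into bytes (most-significant first): 9B 74 0A 57.
Big-endian: lowest address holds the most-significant byte.
So the memory order matches the most-significant-first order: 9B 74 0A 57.

9B 74 0A 57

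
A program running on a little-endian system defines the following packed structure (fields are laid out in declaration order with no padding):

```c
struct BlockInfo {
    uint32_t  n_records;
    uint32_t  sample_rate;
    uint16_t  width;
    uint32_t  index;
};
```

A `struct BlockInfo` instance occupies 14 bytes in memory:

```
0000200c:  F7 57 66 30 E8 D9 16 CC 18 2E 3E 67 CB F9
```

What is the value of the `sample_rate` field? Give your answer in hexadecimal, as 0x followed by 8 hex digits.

`sample_rate` follows `n_records` (4 bytes), so it starts at byte offset 4 and occupies 4 bytes.
Bytes at offsets 4..7: E8 D9 16 CC.
Little-endian: lowest address holds the least-significant byte.
Reassemble most-significant byte first: CC 16 D9 E8 → 0xCC16D9E8.

0xCC16D9E8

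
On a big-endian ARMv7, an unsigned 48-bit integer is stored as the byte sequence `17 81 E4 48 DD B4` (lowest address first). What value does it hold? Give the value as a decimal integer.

25846648200628

Big-endian: lowest address holds the most-significant byte.
The bytes are already most-significant first: 0x1781E448DDB4.
0x1781E448DDB4 = 25846648200628.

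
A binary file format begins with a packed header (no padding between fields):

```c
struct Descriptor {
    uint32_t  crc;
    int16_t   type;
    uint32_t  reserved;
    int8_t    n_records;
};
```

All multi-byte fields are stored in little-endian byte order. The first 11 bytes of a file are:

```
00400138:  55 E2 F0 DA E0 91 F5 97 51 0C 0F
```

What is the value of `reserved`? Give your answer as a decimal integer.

206673909

`reserved` follows `crc` (4 B), `type` (2 B), so it starts at offset 4 + 2 = 6 and occupies 4 bytes.
Bytes at offsets 6..9: F5 97 51 0C.
In little-endian order the low byte comes first in memory.
Reassemble most-significant byte first: 0C 51 97 F5 → 0x0C5197F5.
0x0C5197F5 = 206673909.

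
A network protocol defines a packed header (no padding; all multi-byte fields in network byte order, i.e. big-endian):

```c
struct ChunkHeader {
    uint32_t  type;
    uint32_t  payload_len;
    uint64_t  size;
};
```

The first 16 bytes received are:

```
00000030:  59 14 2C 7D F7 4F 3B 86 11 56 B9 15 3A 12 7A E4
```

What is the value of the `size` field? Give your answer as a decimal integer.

`size` follows `type` (4 B), `payload_len` (4 B), so it starts at offset 4 + 4 = 8 and occupies 8 bytes.
Bytes at offsets 8..15: 11 56 B9 15 3A 12 7A E4.
Big-endian: lowest address holds the most-significant byte.
The bytes are already most-significant first: 0x1156B9153A127AE4.
0x1156B9153A127AE4 = 1249389447461632740.

1249389447461632740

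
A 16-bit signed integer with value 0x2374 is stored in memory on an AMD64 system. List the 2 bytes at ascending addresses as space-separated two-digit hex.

Split into bytes (most-significant first): 23 74.
In little-endian order the low byte comes first in memory.
So at ascending addresses the bytes are 74 23.

74 23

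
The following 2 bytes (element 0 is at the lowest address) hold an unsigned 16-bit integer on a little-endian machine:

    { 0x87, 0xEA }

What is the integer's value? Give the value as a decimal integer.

Little-endian: lowest address holds the least-significant byte.
Reassemble most-significant byte first: EA 87 → 0xEA87.
0xEA87 = 60039.

60039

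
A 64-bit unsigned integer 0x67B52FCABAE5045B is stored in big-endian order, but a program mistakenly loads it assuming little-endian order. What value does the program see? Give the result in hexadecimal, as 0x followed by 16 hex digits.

Stored big-endian, the bytes at ascending addresses are 67 B5 2F CA BA E5 04 5B.
Read back as little-endian, the first byte is least significant, giving 0x5B04E5BACA2FB567.

0x5B04E5BACA2FB567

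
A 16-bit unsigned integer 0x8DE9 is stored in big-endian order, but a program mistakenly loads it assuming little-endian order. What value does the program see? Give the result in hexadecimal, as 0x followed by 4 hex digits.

Stored big-endian, the bytes at ascending addresses are 8D E9.
Read back as little-endian, the first byte is least significant, giving 0xE98D.

0xE98D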